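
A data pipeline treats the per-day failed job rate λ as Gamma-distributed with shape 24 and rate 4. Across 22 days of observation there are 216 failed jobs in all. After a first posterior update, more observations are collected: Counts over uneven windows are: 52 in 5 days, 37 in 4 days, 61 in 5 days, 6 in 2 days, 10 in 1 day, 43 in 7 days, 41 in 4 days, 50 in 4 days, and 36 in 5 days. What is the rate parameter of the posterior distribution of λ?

63

Total count 216 over total exposure 22 days.
After the first batch: Gamma(24 + 216, 4 + 22) = Gamma(240, 26).
Total count: 52 + 37 + 61 + 6 + 10 + 43 + 41 + 50 + 36 = 336.
Total exposure: 5 + 4 + 5 + 2 + 1 + 7 + 4 + 4 + 5 = 37 days.
After the second batch: Gamma(240 + 336, 26 + 37) = Gamma(576, 63).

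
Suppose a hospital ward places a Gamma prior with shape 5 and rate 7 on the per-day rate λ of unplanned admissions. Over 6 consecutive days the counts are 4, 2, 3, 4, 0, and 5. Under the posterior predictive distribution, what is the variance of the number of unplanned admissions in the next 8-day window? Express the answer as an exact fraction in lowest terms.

3864/169

Total count: 4 + 2 + 3 + 4 + 0 + 5 = 18.
Total exposure: 6 days.
Conjugate update: add total count to the shape and total exposure to the rate, giving Gamma(23, 13).
The posterior predictive for a window of length T is Negative Binomial with variance T·α'·(β'+T)/β'² = 8·23·21/169 = 3864/169.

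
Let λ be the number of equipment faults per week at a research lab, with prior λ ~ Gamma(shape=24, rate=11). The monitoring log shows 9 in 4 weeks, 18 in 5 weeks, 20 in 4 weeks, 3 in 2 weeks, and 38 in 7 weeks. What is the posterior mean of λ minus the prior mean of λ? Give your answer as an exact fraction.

40/33

Total count: 9 + 18 + 20 + 3 + 38 = 88.
Total exposure: 4 + 5 + 4 + 2 + 7 = 22 weeks.
Gamma(α, β) with Poisson data over total exposure Σt gives posterior Gamma(α+Σx, β+Σt) = Gamma(112, 33).
Posterior mean = 112/33 = 112/33; prior mean = 24/11 = 24/11. Difference = 112/33 − 24/11 = 40/33.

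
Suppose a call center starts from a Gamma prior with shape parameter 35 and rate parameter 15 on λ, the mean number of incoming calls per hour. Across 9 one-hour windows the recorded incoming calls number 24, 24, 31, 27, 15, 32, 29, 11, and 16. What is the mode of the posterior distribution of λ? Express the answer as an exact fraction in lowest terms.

Total count: 24 + 24 + 31 + 27 + 15 + 32 + 29 + 11 + 16 = 209.
Total exposure: 9 hours.
The Gamma prior is conjugate for the Poisson rate, so λ | data ~ Gamma(35+209, 15+9) = Gamma(244, 24).
Posterior mode = (α'−1)/β' = 243/24 = 81/8.

81/8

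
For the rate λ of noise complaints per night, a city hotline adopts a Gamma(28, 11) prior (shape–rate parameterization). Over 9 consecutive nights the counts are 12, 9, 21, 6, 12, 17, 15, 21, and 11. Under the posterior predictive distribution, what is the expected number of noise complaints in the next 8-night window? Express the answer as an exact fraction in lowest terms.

304/5

Total count: 12 + 9 + 21 + 6 + 12 + 17 + 15 + 21 + 11 = 124.
Total exposure: 9 nights.
Conjugate update: add total count to the shape and total exposure to the rate, giving Gamma(152, 20).
Predictive mean over an 8-night window = T·E[λ|data] = 8·152/20 = 304/5.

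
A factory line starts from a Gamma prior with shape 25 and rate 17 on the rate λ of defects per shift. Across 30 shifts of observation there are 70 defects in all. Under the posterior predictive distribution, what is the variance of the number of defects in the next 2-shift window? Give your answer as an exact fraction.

Total count 70 over total exposure 30 shifts.
Conjugate update: add total count to the shape and total exposure to the rate, giving Gamma(95, 47).
The posterior predictive for a window of length T is Negative Binomial with variance T·α'·(β'+T)/β'² = 2·95·49/2209 = 9310/2209.

9310/2209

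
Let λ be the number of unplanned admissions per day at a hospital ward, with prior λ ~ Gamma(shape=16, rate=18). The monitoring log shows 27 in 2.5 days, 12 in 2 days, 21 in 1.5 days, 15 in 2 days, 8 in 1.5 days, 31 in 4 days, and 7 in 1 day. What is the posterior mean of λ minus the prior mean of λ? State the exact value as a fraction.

1946/585

Total count: 27 + 12 + 21 + 15 + 8 + 31 + 7 = 121.
Total exposure: 2.5 + 2 + 1.5 + 2 + 1.5 + 4 + 1 = 14.5 days.
By Gamma–Poisson conjugacy, the posterior is Gamma(α + Σx, β + Σt) = Gamma(16 + 121, 18 + 14.5) = Gamma(137, 65/2).
Posterior mean = 137/(65/2) = 274/65; prior mean = 16/18 = 8/9. Difference = 274/65 − 8/9 = 1946/585.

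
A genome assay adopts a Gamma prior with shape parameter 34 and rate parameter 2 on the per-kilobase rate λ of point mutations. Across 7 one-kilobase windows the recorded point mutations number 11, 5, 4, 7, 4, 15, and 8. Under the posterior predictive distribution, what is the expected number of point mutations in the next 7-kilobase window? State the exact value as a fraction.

616/9

Total count: 11 + 5 + 4 + 7 + 4 + 15 + 8 = 54.
Total exposure: 7 kilobases.
Posterior: α' = 34 + 54 = 88, β' = 2 + 7 = 9.
Predictive mean over a 7-kilobase window = T·E[λ|data] = 7·88/9 = 616/9.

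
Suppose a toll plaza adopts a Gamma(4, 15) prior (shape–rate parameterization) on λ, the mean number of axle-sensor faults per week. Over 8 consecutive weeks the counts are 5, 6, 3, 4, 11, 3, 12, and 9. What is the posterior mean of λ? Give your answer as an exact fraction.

Total count: 5 + 6 + 3 + 4 + 11 + 3 + 12 + 9 = 53.
Total exposure: 8 weeks.
Conjugate update: add total count to the shape and total exposure to the rate, giving Gamma(57, 23).
Posterior mean = α'/β' = 57/23.

57/23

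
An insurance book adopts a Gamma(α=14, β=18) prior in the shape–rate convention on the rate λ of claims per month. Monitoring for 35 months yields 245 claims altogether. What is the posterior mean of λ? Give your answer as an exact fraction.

259/53

Total count 245 over total exposure 35 months.
Gamma(α, β) with Poisson data over total exposure Σt gives posterior Gamma(α+Σx, β+Σt) = Gamma(259, 53).
Posterior mean = α'/β' = 259/53.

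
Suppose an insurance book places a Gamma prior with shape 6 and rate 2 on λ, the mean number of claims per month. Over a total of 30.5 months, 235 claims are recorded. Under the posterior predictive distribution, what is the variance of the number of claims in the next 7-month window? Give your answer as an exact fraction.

Total count 235 over total exposure 30.5 months.
Gamma(α, β) with Poisson data over total exposure Σt gives posterior Gamma(α+Σx, β+Σt) = Gamma(241, 65/2).
The posterior predictive for a window of length T is Negative Binomial with variance T·α'·(β'+T)/β'² = 7·241·(79/2)/(4225/4) = 266546/4225.

266546/4225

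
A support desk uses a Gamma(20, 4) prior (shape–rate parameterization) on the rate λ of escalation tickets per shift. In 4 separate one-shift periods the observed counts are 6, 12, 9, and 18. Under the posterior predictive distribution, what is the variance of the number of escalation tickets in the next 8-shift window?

Total count: 6 + 12 + 9 + 18 = 45.
Total exposure: 4 shifts.
Gamma(α, β) with Poisson data over total exposure Σt gives posterior Gamma(α+Σx, β+Σt) = Gamma(65, 8).
The posterior predictive for a window of length T is Negative Binomial with variance T·α'·(β'+T)/β'² = 8·65·16/64 = 130.

130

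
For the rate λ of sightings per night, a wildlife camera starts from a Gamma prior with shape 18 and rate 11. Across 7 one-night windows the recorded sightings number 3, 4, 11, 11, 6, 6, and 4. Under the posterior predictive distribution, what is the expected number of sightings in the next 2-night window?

Total count: 3 + 4 + 11 + 11 + 6 + 6 + 4 = 45.
Total exposure: 7 nights.
Posterior: α' = 18 + 45 = 63, β' = 11 + 7 = 18.
Predictive mean over a 2-night window = T·E[λ|data] = 2·63/18 = 7.

7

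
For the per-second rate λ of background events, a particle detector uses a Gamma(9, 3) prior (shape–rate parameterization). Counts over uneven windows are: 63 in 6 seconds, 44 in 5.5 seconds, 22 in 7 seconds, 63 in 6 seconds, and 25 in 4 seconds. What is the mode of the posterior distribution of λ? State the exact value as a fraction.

Total count: 63 + 44 + 22 + 63 + 25 = 217.
Total exposure: 6 + 5.5 + 7 + 6 + 4 = 28.5 seconds.
The Gamma prior is conjugate for the Poisson rate, so λ | data ~ Gamma(9+217, 3+28.5) = Gamma(226, 63/2).
Posterior mode = (α'−1)/β' = 225/(63/2) = 50/7.

50/7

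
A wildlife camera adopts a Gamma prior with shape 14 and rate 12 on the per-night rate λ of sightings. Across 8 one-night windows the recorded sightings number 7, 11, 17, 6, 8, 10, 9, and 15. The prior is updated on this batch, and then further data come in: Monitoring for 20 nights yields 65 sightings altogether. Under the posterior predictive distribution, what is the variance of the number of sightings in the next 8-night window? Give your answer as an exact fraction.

Total count: 7 + 11 + 17 + 6 + 8 + 10 + 9 + 15 = 83.
Total exposure: 8 nights.
After the first batch: Gamma(14 + 83, 12 + 8) = Gamma(97, 20).
Total count 65 over total exposure 20 nights.
After the second batch: Gamma(97 + 65, 20 + 20) = Gamma(162, 40).
The posterior predictive for a window of length T is Negative Binomial with variance T·α'·(β'+T)/β'² = 8·162·48/1600 = 972/25.

972/25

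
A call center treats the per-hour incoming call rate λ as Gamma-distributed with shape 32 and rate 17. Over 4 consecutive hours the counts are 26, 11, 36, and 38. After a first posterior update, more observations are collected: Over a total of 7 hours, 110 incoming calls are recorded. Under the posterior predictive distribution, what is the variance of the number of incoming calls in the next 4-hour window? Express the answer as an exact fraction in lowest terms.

2024/49

Total count: 26 + 11 + 36 + 38 = 111.
Total exposure: 4 hours.
After the first batch: Gamma(32 + 111, 17 + 4) = Gamma(143, 21).
Total count 110 over total exposure 7 hours.
After the second batch: Gamma(143 + 110, 21 + 7) = Gamma(253, 28).
The posterior predictive for a window of length T is Negative Binomial with variance T·α'·(β'+T)/β'² = 4·253·32/784 = 2024/49.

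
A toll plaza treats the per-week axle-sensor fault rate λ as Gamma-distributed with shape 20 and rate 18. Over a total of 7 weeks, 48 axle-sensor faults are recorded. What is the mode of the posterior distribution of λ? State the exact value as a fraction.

Total count 48 over total exposure 7 weeks.
By Gamma–Poisson conjugacy, the posterior is Gamma(α + Σx, β + Σt) = Gamma(20 + 48, 18 + 7) = Gamma(68, 25).
Posterior mode = (α'−1)/β' = 67/25.

67/25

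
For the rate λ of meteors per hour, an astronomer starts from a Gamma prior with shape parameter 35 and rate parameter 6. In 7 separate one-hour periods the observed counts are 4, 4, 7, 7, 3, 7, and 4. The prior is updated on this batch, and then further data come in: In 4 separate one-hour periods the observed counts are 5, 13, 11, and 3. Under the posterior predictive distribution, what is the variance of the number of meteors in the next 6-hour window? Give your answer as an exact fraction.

Total count: 4 + 4 + 7 + 7 + 3 + 7 + 4 = 36.
Total exposure: 7 hours.
After the first batch: Gamma(35 + 36, 6 + 7) = Gamma(71, 13).
Total count: 5 + 13 + 11 + 3 = 32.
Total exposure: 4 hours.
After the second batch: Gamma(71 + 32, 13 + 4) = Gamma(103, 17).
The posterior predictive for a window of length T is Negative Binomial with variance T·α'·(β'+T)/β'² = 6·103·23/289 = 14214/289.

14214/289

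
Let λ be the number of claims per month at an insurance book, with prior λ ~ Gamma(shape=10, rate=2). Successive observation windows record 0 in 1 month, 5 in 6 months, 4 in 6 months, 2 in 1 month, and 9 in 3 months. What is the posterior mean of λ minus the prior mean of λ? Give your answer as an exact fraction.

-65/19

Total count: 0 + 5 + 4 + 2 + 9 = 20.
Total exposure: 1 + 6 + 6 + 1 + 3 = 17 months.
Posterior: α' = 10 + 20 = 30, β' = 2 + 17 = 19.
Posterior mean = 30/19 = 30/19; prior mean = 10/2 = 5. Difference = 30/19 − 5 = -65/19.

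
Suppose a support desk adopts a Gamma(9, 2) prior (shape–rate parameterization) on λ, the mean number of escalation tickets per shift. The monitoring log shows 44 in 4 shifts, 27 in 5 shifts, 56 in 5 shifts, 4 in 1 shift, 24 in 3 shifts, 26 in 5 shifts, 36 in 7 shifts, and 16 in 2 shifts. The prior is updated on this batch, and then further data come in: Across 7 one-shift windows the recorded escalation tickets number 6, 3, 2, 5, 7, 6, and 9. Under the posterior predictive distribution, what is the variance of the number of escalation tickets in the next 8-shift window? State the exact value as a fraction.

Total count: 44 + 27 + 56 + 4 + 24 + 26 + 36 + 16 = 233.
Total exposure: 4 + 5 + 5 + 1 + 3 + 5 + 7 + 2 = 32 shifts.
After the first batch: Gamma(9 + 233, 2 + 32) = Gamma(242, 34).
Total count: 6 + 3 + 2 + 5 + 7 + 6 + 9 = 38.
Total exposure: 7 shifts.
After the second batch: Gamma(242 + 38, 34 + 7) = Gamma(280, 41).
The posterior predictive for a window of length T is Negative Binomial with variance T·α'·(β'+T)/β'² = 8·280·49/1681 = 109760/1681.

109760/1681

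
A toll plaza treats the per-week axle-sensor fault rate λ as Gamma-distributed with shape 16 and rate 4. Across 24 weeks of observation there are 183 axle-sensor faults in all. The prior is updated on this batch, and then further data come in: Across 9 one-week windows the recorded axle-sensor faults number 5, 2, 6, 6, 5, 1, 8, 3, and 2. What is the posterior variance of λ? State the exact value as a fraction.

Total count 183 over total exposure 24 weeks.
After the first batch: Gamma(16 + 183, 4 + 24) = Gamma(199, 28).
Total count: 5 + 2 + 6 + 6 + 5 + 1 + 8 + 3 + 2 = 38.
Total exposure: 9 weeks.
After the second batch: Gamma(199 + 38, 28 + 9) = Gamma(237, 37).
Posterior variance = α'/β'² = 237/1369.

237/1369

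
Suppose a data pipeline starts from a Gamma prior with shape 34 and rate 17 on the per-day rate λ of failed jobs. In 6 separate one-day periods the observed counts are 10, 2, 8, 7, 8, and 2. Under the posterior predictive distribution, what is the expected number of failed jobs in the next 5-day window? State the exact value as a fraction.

355/23

Total count: 10 + 2 + 8 + 7 + 8 + 2 = 37.
Total exposure: 6 days.
By Gamma–Poisson conjugacy, the posterior is Gamma(α + Σx, β + Σt) = Gamma(34 + 37, 17 + 6) = Gamma(71, 23).
Predictive mean over a 5-day window = T·E[λ|data] = 5·71/23 = 355/23.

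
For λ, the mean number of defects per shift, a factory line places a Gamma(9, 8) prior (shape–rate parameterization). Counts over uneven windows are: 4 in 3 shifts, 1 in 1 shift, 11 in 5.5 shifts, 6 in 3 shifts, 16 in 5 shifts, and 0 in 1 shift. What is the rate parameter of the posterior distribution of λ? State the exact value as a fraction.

53/2

Total count: 4 + 1 + 11 + 6 + 16 + 0 = 38.
Total exposure: 3 + 1 + 5.5 + 3 + 5 + 1 = 18.5 shifts.
By Gamma–Poisson conjugacy, the posterior is Gamma(α + Σx, β + Σt) = Gamma(9 + 38, 8 + 18.5) = Gamma(47, 53/2).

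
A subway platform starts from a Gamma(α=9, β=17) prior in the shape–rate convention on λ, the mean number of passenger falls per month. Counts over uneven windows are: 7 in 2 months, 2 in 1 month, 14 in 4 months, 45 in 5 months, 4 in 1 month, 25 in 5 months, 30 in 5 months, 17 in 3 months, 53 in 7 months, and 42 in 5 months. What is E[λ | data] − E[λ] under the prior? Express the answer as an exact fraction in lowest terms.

3721/935

Total count: 7 + 2 + 14 + 45 + 4 + 25 + 30 + 17 + 53 + 42 = 239.
Total exposure: 2 + 1 + 4 + 5 + 1 + 5 + 5 + 3 + 7 + 5 = 38 months.
Gamma(α, β) with Poisson data over total exposure Σt gives posterior Gamma(α+Σx, β+Σt) = Gamma(248, 55).
Posterior mean = 248/55 = 248/55; prior mean = 9/17 = 9/17. Difference = 248/55 − 9/17 = 3721/935.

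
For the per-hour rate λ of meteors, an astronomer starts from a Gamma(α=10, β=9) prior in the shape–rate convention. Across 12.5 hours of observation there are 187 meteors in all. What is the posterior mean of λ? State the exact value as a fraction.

Total count 187 over total exposure 12.5 hours.
The Gamma prior is conjugate for the Poisson rate, so λ | data ~ Gamma(10+187, 9+12.5) = Gamma(197, 43/2).
Posterior mean = α'/β' = 197/(43/2) = 394/43.

394/43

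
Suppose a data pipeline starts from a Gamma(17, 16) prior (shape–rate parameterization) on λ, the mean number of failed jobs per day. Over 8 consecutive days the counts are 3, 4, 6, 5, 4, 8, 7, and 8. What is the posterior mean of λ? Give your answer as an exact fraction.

Total count: 3 + 4 + 6 + 5 + 4 + 8 + 7 + 8 = 45.
Total exposure: 8 days.
The Gamma prior is conjugate for the Poisson rate, so λ | data ~ Gamma(17+45, 16+8) = Gamma(62, 24).
Posterior mean = α'/β' = 62/24 = 31/12.

31/12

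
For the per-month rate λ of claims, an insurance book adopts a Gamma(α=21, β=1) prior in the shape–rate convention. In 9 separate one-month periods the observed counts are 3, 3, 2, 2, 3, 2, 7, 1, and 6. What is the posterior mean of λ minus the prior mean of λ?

Total count: 3 + 3 + 2 + 2 + 3 + 2 + 7 + 1 + 6 = 29.
Total exposure: 9 months.
By Gamma–Poisson conjugacy, the posterior is Gamma(α + Σx, β + Σt) = Gamma(21 + 29, 1 + 9) = Gamma(50, 10).
Posterior mean = 50/10 = 5; prior mean = 21/1 = 21. Difference = 5 − 21 = -16.

-16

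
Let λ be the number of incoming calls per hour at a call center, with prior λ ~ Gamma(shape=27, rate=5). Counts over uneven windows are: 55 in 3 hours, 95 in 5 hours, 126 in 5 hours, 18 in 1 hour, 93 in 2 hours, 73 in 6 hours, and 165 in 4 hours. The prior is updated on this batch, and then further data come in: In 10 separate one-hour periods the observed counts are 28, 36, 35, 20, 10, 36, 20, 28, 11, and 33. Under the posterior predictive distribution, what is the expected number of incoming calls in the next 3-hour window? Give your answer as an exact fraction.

Total count: 55 + 95 + 126 + 18 + 93 + 73 + 165 = 625.
Total exposure: 3 + 5 + 5 + 1 + 2 + 6 + 4 = 26 hours.
After the first batch: Gamma(27 + 625, 5 + 26) = Gamma(652, 31).
Total count: 28 + 36 + 35 + 20 + 10 + 36 + 20 + 28 + 11 + 33 = 257.
Total exposure: 10 hours.
After the second batch: Gamma(652 + 257, 31 + 10) = Gamma(909, 41).
Predictive mean over a 3-hour window = T·E[λ|data] = 3·909/41 = 2727/41.

2727/41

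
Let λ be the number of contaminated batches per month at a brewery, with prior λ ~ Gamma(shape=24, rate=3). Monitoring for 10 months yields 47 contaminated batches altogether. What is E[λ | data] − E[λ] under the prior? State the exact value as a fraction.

Total count 47 over total exposure 10 months.
Posterior: α' = 24 + 47 = 71, β' = 3 + 10 = 13.
Posterior mean = 71/13 = 71/13; prior mean = 24/3 = 8. Difference = 71/13 − 8 = -33/13.

-33/13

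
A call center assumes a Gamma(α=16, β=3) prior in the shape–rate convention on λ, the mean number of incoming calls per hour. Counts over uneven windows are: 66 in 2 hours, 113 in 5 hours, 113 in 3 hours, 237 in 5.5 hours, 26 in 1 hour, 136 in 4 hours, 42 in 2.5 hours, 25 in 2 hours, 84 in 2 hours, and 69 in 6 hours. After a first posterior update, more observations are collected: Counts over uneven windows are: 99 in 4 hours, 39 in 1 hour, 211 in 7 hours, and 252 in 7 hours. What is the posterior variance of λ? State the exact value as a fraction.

1528/3025

Total count: 66 + 113 + 113 + 237 + 26 + 136 + 42 + 25 + 84 + 69 = 911.
Total exposure: 2 + 5 + 3 + 5.5 + 1 + 4 + 2.5 + 2 + 2 + 6 = 33 hours.
After the first batch: Gamma(16 + 911, 3 + 33) = Gamma(927, 36).
Total count: 99 + 39 + 211 + 252 = 601.
Total exposure: 4 + 1 + 7 + 7 = 19 hours.
After the second batch: Gamma(927 + 601, 36 + 19) = Gamma(1528, 55).
Posterior variance = α'/β'² = 1528/3025.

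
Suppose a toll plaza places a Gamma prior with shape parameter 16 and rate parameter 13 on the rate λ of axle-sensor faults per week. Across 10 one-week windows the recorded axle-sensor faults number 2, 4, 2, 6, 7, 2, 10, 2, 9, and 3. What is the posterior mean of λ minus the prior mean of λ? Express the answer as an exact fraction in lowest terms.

Total count: 2 + 4 + 2 + 6 + 7 + 2 + 10 + 2 + 9 + 3 = 47.
Total exposure: 10 weeks.
The Gamma prior is conjugate for the Poisson rate, so λ | data ~ Gamma(16+47, 13+10) = Gamma(63, 23).
Posterior mean = 63/23 = 63/23; prior mean = 16/13 = 16/13. Difference = 63/23 − 16/13 = 451/299.

451/299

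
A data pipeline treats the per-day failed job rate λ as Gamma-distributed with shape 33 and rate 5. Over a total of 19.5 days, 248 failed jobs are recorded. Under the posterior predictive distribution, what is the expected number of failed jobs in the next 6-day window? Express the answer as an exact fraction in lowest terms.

Total count 248 over total exposure 19.5 days.
Conjugate update: add total count to the shape and total exposure to the rate, giving Gamma(281, 49/2).
Predictive mean over a 6-day window = T·E[λ|data] = 6·281/(49/2) = 3372/49.

3372/49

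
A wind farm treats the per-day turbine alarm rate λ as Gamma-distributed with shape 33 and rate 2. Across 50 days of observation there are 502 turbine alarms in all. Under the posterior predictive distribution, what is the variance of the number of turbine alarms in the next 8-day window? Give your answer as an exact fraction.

Total count 502 over total exposure 50 days.
Posterior: α' = 33 + 502 = 535, β' = 2 + 50 = 52.
The posterior predictive for a window of length T is Negative Binomial with variance T·α'·(β'+T)/β'² = 8·535·60/2704 = 16050/169.

16050/169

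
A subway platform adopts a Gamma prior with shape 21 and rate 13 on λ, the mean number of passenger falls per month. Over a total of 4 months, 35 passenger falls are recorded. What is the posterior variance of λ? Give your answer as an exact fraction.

Total count 35 over total exposure 4 months.
Conjugate update: add total count to the shape and total exposure to the rate, giving Gamma(56, 17).
Posterior variance = α'/β'² = 56/289.

56/289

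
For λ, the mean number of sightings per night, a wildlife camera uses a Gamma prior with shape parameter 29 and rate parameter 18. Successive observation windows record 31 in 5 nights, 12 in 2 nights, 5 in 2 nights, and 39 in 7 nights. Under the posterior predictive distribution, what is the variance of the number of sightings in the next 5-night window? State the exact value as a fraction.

5655/289

Total count: 31 + 12 + 5 + 39 = 87.
Total exposure: 5 + 2 + 2 + 7 = 16 nights.
By Gamma–Poisson conjugacy, the posterior is Gamma(α + Σx, β + Σt) = Gamma(29 + 87, 18 + 16) = Gamma(116, 34).
The posterior predictive for a window of length T is Negative Binomial with variance T·α'·(β'+T)/β'² = 5·116·39/1156 = 5655/289.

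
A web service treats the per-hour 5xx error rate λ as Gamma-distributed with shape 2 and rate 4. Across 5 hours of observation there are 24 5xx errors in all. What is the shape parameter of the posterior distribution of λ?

26

Total count 24 over total exposure 5 hours.
Posterior: α' = 2 + 24 = 26, β' = 4 + 5 = 9.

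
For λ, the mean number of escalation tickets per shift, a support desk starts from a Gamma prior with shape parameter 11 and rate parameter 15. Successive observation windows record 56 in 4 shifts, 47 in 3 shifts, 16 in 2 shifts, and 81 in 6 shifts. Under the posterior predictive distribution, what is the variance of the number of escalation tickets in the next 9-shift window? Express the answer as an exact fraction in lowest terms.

8229/100

Total count: 56 + 47 + 16 + 81 = 200.
Total exposure: 4 + 3 + 2 + 6 = 15 shifts.
The Gamma prior is conjugate for the Poisson rate, so λ | data ~ Gamma(11+200, 15+15) = Gamma(211, 30).
The posterior predictive for a window of length T is Negative Binomial with variance T·α'·(β'+T)/β'² = 9·211·39/900 = 8229/100.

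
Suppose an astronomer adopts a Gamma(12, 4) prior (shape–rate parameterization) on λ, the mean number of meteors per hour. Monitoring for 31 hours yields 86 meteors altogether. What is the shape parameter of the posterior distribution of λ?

98

Total count 86 over total exposure 31 hours.
Conjugate update: add total count to the shape and total exposure to the rate, giving Gamma(98, 35).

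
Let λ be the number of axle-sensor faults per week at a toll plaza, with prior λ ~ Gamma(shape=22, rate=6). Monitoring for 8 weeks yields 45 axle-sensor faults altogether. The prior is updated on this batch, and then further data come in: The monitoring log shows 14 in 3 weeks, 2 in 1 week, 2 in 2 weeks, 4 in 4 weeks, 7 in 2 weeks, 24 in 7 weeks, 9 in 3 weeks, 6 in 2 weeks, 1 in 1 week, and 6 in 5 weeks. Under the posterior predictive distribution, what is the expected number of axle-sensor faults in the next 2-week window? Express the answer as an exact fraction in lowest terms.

71/11

Total count 45 over total exposure 8 weeks.
After the first batch: Gamma(22 + 45, 6 + 8) = Gamma(67, 14).
Total count: 14 + 2 + 2 + 4 + 7 + 24 + 9 + 6 + 1 + 6 = 75.
Total exposure: 3 + 1 + 2 + 4 + 2 + 7 + 3 + 2 + 1 + 5 = 30 weeks.
After the second batch: Gamma(67 + 75, 14 + 30) = Gamma(142, 44).
Predictive mean over a 2-week window = T·E[λ|data] = 2·142/44 = 71/11.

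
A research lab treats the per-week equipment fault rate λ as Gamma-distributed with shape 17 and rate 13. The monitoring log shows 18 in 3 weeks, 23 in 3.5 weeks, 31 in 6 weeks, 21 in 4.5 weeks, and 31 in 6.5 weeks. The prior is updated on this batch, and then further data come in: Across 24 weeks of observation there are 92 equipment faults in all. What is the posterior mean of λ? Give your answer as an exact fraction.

466/121

Total count: 18 + 23 + 31 + 21 + 31 = 124.
Total exposure: 3 + 3.5 + 6 + 4.5 + 6.5 = 23.5 weeks.
After the first batch: Gamma(17 + 124, 13 + 23.5) = Gamma(141, 73/2).
Total count 92 over total exposure 24 weeks.
After the second batch: Gamma(141 + 92, 73/2 + 24) = Gamma(233, 121/2).
Posterior mean = α'/β' = 233/(121/2) = 466/121.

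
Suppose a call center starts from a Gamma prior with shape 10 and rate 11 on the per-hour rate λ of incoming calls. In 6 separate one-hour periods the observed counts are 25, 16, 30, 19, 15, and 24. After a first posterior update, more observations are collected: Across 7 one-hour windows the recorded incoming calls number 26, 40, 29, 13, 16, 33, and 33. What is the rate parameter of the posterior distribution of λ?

24

Total count: 25 + 16 + 30 + 19 + 15 + 24 = 129.
Total exposure: 6 hours.
After the first batch: Gamma(10 + 129, 11 + 6) = Gamma(139, 17).
Total count: 26 + 40 + 29 + 13 + 16 + 33 + 33 = 190.
Total exposure: 7 hours.
After the second batch: Gamma(139 + 190, 17 + 7) = Gamma(329, 24).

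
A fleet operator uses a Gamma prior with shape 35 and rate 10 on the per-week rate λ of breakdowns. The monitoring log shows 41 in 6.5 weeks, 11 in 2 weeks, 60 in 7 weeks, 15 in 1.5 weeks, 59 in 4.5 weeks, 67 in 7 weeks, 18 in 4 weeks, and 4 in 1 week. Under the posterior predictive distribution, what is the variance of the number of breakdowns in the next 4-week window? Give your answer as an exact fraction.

235600/7569

Total count: 41 + 11 + 60 + 15 + 59 + 67 + 18 + 4 = 275.
Total exposure: 6.5 + 2 + 7 + 1.5 + 4.5 + 7 + 4 + 1 = 33.5 weeks.
By Gamma–Poisson conjugacy, the posterior is Gamma(α + Σx, β + Σt) = Gamma(35 + 275, 10 + 33.5) = Gamma(310, 87/2).
The posterior predictive for a window of length T is Negative Binomial with variance T·α'·(β'+T)/β'² = 4·310·(95/2)/(7569/4) = 235600/7569.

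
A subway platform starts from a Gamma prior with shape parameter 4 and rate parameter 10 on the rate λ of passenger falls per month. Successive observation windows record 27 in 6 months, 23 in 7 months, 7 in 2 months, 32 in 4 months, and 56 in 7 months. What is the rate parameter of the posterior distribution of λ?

36

Total count: 27 + 23 + 7 + 32 + 56 = 145.
Total exposure: 6 + 7 + 2 + 4 + 7 = 26 months.
Posterior: α' = 4 + 145 = 149, β' = 10 + 26 = 36.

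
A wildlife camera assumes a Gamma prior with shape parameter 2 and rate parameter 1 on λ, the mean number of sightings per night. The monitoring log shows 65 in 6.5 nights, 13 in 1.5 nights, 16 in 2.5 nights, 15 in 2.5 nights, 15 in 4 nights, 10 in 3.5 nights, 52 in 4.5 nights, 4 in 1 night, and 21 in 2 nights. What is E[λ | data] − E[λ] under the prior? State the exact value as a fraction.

155/29

Total count: 65 + 13 + 16 + 15 + 15 + 10 + 52 + 4 + 21 = 211.
Total exposure: 6.5 + 1.5 + 2.5 + 2.5 + 4 + 3.5 + 4.5 + 1 + 2 = 28 nights.
The Gamma prior is conjugate for the Poisson rate, so λ | data ~ Gamma(2+211, 1+28) = Gamma(213, 29).
Posterior mean = 213/29 = 213/29; prior mean = 2/1 = 2. Difference = 213/29 − 2 = 155/29.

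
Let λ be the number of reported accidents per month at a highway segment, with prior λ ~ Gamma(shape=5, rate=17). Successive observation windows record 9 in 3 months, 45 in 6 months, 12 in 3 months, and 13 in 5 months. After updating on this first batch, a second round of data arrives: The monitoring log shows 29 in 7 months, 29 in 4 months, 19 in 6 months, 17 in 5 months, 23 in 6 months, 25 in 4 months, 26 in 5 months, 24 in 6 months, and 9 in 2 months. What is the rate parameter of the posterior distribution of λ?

79

Total count: 9 + 45 + 12 + 13 = 79.
Total exposure: 3 + 6 + 3 + 5 = 17 months.
After the first batch: Gamma(5 + 79, 17 + 17) = Gamma(84, 34).
Total count: 29 + 29 + 19 + 17 + 23 + 25 + 26 + 24 + 9 = 201.
Total exposure: 7 + 4 + 6 + 5 + 6 + 4 + 5 + 6 + 2 = 45 months.
After the second batch: Gamma(84 + 201, 34 + 45) = Gamma(285, 79).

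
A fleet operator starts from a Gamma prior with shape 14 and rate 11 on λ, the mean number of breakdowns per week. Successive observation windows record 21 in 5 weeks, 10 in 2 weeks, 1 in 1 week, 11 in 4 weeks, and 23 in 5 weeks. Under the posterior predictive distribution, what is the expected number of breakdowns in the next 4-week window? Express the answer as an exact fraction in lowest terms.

80/7

Total count: 21 + 10 + 1 + 11 + 23 = 66.
Total exposure: 5 + 2 + 1 + 4 + 5 = 17 weeks.
Gamma(α, β) with Poisson data over total exposure Σt gives posterior Gamma(α+Σx, β+Σt) = Gamma(80, 28).
Predictive mean over a 4-week window = T·E[λ|data] = 4·80/28 = 80/7.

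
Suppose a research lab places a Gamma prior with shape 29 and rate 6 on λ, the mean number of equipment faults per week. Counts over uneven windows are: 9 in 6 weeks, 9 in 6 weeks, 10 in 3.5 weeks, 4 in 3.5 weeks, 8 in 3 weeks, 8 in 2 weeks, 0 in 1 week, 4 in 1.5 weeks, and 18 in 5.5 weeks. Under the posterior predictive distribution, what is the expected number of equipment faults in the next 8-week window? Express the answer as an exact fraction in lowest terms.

Total count: 9 + 9 + 10 + 4 + 8 + 8 + 0 + 4 + 18 = 70.
Total exposure: 6 + 6 + 3.5 + 3.5 + 3 + 2 + 1 + 1.5 + 5.5 = 32 weeks.
By Gamma–Poisson conjugacy, the posterior is Gamma(α + Σx, β + Σt) = Gamma(29 + 70, 6 + 32) = Gamma(99, 38).
Predictive mean over an 8-week window = T·E[λ|data] = 8·99/38 = 396/19.

396/19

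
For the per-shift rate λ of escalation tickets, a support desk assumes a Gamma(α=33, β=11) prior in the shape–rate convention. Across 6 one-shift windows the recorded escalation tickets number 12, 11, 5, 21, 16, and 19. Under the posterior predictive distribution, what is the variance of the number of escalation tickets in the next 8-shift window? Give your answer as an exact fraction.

23400/289

Total count: 12 + 11 + 5 + 21 + 16 + 19 = 84.
Total exposure: 6 shifts.
By Gamma–Poisson conjugacy, the posterior is Gamma(α + Σx, β + Σt) = Gamma(33 + 84, 11 + 6) = Gamma(117, 17).
The posterior predictive for a window of length T is Negative Binomial with variance T·α'·(β'+T)/β'² = 8·117·25/289 = 23400/289.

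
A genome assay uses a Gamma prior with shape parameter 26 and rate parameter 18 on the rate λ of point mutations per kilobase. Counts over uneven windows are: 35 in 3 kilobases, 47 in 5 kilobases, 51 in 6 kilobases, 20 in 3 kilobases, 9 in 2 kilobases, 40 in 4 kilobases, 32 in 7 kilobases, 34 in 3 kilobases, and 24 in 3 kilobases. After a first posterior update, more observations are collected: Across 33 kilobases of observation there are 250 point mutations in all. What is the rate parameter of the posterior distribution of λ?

87

Total count: 35 + 47 + 51 + 20 + 9 + 40 + 32 + 34 + 24 = 292.
Total exposure: 3 + 5 + 6 + 3 + 2 + 4 + 7 + 3 + 3 = 36 kilobases.
After the first batch: Gamma(26 + 292, 18 + 36) = Gamma(318, 54).
Total count 250 over total exposure 33 kilobases.
After the second batch: Gamma(318 + 250, 54 + 33) = Gamma(568, 87).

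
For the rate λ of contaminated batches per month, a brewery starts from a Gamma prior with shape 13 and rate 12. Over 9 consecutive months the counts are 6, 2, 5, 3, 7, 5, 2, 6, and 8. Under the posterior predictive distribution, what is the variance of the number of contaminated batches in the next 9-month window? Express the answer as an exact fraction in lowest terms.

Total count: 6 + 2 + 5 + 3 + 7 + 5 + 2 + 6 + 8 = 44.
Total exposure: 9 months.
The Gamma prior is conjugate for the Poisson rate, so λ | data ~ Gamma(13+44, 12+9) = Gamma(57, 21).
The posterior predictive for a window of length T is Negative Binomial with variance T·α'·(β'+T)/β'² = 9·57·30/441 = 1710/49.

1710/49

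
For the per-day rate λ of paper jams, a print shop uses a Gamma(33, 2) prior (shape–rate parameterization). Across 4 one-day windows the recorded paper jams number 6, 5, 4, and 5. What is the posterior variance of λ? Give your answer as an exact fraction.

53/36

Total count: 6 + 5 + 4 + 5 = 20.
Total exposure: 4 days.
Conjugate update: add total count to the shape and total exposure to the rate, giving Gamma(53, 6).
Posterior variance = α'/β'² = 53/36.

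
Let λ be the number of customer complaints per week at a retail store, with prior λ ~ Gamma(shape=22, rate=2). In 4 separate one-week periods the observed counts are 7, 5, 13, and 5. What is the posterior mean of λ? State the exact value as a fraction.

26/3

Total count: 7 + 5 + 13 + 5 = 30.
Total exposure: 4 weeks.
By Gamma–Poisson conjugacy, the posterior is Gamma(α + Σx, β + Σt) = Gamma(22 + 30, 2 + 4) = Gamma(52, 6).
Posterior mean = α'/β' = 52/6 = 26/3.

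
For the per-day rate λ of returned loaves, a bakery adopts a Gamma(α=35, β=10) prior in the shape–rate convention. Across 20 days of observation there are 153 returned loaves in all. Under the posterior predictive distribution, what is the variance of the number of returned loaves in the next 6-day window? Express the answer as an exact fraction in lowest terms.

1128/25

Total count 153 over total exposure 20 days.
The Gamma prior is conjugate for the Poisson rate, so λ | data ~ Gamma(35+153, 10+20) = Gamma(188, 30).
The posterior predictive for a window of length T is Negative Binomial with variance T·α'·(β'+T)/β'² = 6·188·36/900 = 1128/25.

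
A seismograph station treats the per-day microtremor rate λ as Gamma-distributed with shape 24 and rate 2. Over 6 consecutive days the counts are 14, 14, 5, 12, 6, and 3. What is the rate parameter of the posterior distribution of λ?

Total count: 14 + 14 + 5 + 12 + 6 + 3 = 54.
Total exposure: 6 days.
By Gamma–Poisson conjugacy, the posterior is Gamma(α + Σx, β + Σt) = Gamma(24 + 54, 2 + 6) = Gamma(78, 8).

8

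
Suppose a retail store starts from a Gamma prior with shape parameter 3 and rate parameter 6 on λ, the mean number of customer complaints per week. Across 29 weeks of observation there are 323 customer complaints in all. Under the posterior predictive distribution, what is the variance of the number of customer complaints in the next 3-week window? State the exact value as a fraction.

Total count 323 over total exposure 29 weeks.
Gamma(α, β) with Poisson data over total exposure Σt gives posterior Gamma(α+Σx, β+Σt) = Gamma(326, 35).
The posterior predictive for a window of length T is Negative Binomial with variance T·α'·(β'+T)/β'² = 3·326·38/1225 = 37164/1225.

37164/1225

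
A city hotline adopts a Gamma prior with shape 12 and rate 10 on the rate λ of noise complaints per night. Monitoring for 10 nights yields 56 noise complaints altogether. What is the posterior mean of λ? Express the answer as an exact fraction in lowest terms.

Total count 56 over total exposure 10 nights.
Conjugate update: add total count to the shape and total exposure to the rate, giving Gamma(68, 20).
Posterior mean = α'/β' = 68/20 = 17/5.

17/5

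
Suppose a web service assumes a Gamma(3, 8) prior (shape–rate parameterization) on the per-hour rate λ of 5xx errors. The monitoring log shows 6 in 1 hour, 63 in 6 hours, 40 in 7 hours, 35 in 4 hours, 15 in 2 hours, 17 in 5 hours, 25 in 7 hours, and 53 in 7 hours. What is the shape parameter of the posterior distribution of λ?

257

Total count: 6 + 63 + 40 + 35 + 15 + 17 + 25 + 53 = 254.
Total exposure: 1 + 6 + 7 + 4 + 2 + 5 + 7 + 7 = 39 hours.
Conjugate update: add total count to the shape and total exposure to the rate, giving Gamma(257, 47).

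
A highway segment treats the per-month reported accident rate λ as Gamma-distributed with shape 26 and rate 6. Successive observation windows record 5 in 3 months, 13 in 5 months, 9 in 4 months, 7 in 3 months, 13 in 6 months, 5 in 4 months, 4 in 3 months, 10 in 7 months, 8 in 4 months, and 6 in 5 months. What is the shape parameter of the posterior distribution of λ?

106

Total count: 5 + 13 + 9 + 7 + 13 + 5 + 4 + 10 + 8 + 6 = 80.
Total exposure: 3 + 5 + 4 + 3 + 6 + 4 + 3 + 7 + 4 + 5 = 44 months.
Conjugate update: add total count to the shape and total exposure to the rate, giving Gamma(106, 50).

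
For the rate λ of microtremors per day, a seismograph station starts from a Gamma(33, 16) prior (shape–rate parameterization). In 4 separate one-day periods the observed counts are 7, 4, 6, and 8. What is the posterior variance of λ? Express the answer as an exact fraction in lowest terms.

Total count: 7 + 4 + 6 + 8 = 25.
Total exposure: 4 days.
The Gamma prior is conjugate for the Poisson rate, so λ | data ~ Gamma(33+25, 16+4) = Gamma(58, 20).
Posterior variance = α'/β'² = 58/400 = 29/200.

29/200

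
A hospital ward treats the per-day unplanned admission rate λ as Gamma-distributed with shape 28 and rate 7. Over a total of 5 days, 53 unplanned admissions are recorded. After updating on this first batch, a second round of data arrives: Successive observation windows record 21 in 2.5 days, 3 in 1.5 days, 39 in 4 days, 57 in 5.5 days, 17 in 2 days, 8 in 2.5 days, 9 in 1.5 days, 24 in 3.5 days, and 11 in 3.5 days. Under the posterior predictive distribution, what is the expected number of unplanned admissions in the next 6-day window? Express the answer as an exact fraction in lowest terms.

3240/77

Total count 53 over total exposure 5 days.
After the first batch: Gamma(28 + 53, 7 + 5) = Gamma(81, 12).
Total count: 21 + 3 + 39 + 57 + 17 + 8 + 9 + 24 + 11 = 189.
Total exposure: 2.5 + 1.5 + 4 + 5.5 + 2 + 2.5 + 1.5 + 3.5 + 3.5 = 26.5 days.
After the second batch: Gamma(81 + 189, 12 + 26.5) = Gamma(270, 77/2).
Predictive mean over a 6-day window = T·E[λ|data] = 6·270/(77/2) = 3240/77.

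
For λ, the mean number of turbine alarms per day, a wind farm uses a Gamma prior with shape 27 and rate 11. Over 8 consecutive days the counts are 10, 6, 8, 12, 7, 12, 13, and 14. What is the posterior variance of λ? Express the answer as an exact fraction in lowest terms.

Total count: 10 + 6 + 8 + 12 + 7 + 12 + 13 + 14 = 82.
Total exposure: 8 days.
Gamma(α, β) with Poisson data over total exposure Σt gives posterior Gamma(α+Σx, β+Σt) = Gamma(109, 19).
Posterior variance = α'/β'² = 109/361.

109/361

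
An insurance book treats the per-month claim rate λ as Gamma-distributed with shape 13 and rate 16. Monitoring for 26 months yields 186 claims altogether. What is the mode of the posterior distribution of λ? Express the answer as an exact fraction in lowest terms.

33/7

Total count 186 over total exposure 26 months.
Posterior: α' = 13 + 186 = 199, β' = 16 + 26 = 42.
Posterior mode = (α'−1)/β' = 198/42 = 33/7.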